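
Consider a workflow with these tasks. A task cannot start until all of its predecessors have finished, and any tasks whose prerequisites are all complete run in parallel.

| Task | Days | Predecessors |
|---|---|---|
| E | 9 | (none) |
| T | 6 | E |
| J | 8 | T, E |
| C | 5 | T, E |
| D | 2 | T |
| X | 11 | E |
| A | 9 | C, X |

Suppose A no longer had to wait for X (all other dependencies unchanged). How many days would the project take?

29

With the dependency in place, E→T→C→A = 9+6+5+9 = 29 sets the finish at 29 days.
Dropping X→A doesn't change A's earliest start (20); another predecessor still binds.
The longest chain is now E→T→C→A = 9+6+5+9 = 29, so the project takes 29 days.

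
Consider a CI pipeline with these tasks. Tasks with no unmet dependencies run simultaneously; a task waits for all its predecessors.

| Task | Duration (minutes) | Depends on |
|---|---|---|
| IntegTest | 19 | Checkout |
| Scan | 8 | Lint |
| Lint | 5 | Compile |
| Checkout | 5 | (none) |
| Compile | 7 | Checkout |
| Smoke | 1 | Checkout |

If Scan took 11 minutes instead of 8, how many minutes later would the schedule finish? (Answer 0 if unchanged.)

Critical path before the change: Checkout→Compile→Lint→Scan = 5+7+5+8 = 25 giving 25 minutes.
Scan is on the critical path; changing it to 11 makes that path 28 minutes.
The critical path is still Checkout→Compile→Lint→Scan; finish is now 28 minutes.
Change in finish: 28 − 25 = +3 minutes.

3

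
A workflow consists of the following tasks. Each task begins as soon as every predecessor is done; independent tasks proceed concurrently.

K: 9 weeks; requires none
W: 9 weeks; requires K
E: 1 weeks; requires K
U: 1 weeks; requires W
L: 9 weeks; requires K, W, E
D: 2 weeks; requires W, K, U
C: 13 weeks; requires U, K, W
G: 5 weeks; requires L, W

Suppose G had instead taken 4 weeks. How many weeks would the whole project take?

Critical path before the change: K→W→L→G = 9+9+9+5 = 32 giving 32 weeks.
Since G is critical, the -1 change carries straight to that chain (now 31 weeks).
The binding chain switches to K→W→U→C = 9+9+1+13 = 32; finish 32 weeks.

32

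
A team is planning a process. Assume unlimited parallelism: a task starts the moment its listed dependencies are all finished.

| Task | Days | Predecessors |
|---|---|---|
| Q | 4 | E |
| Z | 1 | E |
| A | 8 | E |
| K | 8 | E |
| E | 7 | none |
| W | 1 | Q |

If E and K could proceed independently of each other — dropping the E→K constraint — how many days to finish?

Before: longest chain E→A = 7+8 = 15, finish 15.
Without E→K, K's earliest start moves from 7 to 0.
New critical path: E→A = 7+8 = 15 ⇒ 15 days.

15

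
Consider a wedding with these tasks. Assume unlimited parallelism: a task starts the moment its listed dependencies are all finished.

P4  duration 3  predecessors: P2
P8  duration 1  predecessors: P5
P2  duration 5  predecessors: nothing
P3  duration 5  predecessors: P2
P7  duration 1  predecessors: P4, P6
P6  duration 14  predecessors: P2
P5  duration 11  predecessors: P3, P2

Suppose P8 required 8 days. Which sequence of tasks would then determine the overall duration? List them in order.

Critical path before the change: P2→P3→P5→P8 = 5+5+11+1 = 22 giving 22 days.
P8 is on the critical path; changing it to 8 makes that path 29 days.
The critical path is still P2→P3→P5→P8; finish is now 29 days.

P2, P3, P5, P8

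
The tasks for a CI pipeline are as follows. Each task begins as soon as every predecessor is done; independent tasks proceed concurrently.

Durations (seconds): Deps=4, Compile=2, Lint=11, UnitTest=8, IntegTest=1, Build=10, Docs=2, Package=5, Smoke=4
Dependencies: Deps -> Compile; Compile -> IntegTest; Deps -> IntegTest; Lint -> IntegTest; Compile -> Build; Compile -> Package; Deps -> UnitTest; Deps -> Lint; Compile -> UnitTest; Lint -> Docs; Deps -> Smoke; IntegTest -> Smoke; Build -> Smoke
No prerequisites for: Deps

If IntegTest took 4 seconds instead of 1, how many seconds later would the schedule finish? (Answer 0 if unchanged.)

3

Critical path before the change: Deps→Lint→IntegTest→Smoke = 4+11+1+4 = 20 giving 20 seconds.
Since IntegTest is critical, the +3 change carries straight to that chain (now 23 seconds).
The critical path is still Deps→Lint→IntegTest→Smoke; finish is now 23 seconds.
Change in finish: 23 − 20 = +3 seconds.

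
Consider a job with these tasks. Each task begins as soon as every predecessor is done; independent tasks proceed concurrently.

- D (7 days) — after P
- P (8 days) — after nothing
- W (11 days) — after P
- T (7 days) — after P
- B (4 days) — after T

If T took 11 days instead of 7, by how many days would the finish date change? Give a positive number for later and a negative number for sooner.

4

Critical path before the change: P→T→B = 8+7+4 = 19 giving 19 days.
Since T is critical, the +4 change carries straight to that chain (now 23 days).
That remains the longest chain; total 23 days.
Change in finish: 23 − 19 = +4 days.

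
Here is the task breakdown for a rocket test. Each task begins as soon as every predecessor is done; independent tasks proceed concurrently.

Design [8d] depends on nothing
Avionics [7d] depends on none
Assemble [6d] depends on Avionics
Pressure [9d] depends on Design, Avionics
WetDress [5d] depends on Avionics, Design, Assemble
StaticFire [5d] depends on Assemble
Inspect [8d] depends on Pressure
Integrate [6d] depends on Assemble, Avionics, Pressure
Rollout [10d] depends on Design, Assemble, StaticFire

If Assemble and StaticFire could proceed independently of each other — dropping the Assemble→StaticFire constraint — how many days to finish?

25

With the dependency in place, Avionics→Assemble→StaticFire→Rollout = 7+6+5+10 = 28 sets the finish at 28 days.
Without Assemble→StaticFire, StaticFire's earliest start moves from 13 to 0.
After: Design→Pressure→Inspect = 8+9+8 = 25 → 25 days.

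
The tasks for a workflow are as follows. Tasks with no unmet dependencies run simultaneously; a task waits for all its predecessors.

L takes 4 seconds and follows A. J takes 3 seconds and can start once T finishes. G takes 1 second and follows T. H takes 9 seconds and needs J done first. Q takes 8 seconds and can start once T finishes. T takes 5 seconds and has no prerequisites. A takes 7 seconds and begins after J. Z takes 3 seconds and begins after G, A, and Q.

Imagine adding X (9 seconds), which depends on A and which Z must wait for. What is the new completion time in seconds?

Originally the schedule takes 19 seconds.
With X inserted, Z now waits for max(G, A, Q, X).
New critical path: T→J→A→X→Z = 5+3+7+9+3 = 27 ⇒ 27 seconds.

27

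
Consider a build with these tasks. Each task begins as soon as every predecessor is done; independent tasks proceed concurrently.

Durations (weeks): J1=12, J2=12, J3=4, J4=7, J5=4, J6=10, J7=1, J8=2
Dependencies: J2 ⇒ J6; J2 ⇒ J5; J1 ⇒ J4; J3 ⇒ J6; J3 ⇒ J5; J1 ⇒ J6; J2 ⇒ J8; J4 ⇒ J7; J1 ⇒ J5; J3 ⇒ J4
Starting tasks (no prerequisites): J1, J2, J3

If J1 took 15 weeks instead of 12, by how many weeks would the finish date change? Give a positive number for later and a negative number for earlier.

3

Baseline: J1→J6 = 12+10 = 22 → 22 weeks.
J1 lies on that path, so at 15 weeks the path becomes 25 weeks.
The critical path is still J1→J6; finish is now 25 weeks.
Change in finish: 25 − 22 = +3 weeks.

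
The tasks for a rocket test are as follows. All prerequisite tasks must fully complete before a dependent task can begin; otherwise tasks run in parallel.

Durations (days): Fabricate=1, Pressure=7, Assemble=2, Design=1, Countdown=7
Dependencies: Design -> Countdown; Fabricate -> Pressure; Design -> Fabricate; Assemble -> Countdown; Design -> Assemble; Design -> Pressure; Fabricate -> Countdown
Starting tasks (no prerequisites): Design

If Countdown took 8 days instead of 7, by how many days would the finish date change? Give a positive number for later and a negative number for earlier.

1

The binding path is Design→Assemble→Countdown = 1+2+7 = 10; finish at 10 days.
Since Countdown is critical, the +1 change carries straight to that chain (now 11 days).
No other chain overtakes it, so the finish is 11 days.
Change in finish: 11 − 10 = +1 days.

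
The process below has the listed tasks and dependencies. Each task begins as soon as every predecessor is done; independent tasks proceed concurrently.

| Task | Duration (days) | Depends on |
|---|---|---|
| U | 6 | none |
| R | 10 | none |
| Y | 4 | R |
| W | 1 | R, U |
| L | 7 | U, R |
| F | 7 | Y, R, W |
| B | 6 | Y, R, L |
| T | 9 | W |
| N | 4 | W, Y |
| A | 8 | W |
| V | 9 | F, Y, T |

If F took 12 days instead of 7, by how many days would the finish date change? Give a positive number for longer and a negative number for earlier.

5

The binding path is R→Y→F→V = 10+4+7+9 = 30; finish at 30 days.
F is on the critical path; changing it to 12 makes that path 35 days.
No other chain overtakes it, so the finish is 35 days.
Change in finish: 35 − 30 = +5 days.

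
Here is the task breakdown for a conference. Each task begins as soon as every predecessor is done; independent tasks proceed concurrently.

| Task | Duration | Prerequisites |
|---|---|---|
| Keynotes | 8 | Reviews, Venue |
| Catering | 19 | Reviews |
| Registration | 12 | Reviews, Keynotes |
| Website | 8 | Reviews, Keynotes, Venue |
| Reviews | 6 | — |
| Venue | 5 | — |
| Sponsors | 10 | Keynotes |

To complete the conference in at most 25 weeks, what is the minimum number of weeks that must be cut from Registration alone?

1

Current finish: 26 weeks; target: 25.
Registration is on every critical path, so each week cut from Registration cuts the finish by one (this holds down to a finish of 25).
Need 26 − 25 = 1 week off Registration → Registration becomes 11 weeks, finish becomes 25.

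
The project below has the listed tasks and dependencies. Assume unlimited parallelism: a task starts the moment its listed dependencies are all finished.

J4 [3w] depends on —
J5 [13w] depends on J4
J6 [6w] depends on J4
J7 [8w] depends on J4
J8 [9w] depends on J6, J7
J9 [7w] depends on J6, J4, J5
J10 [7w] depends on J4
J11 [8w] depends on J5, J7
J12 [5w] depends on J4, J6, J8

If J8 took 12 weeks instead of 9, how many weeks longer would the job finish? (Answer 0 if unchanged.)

Critical path before the change: J4→J7→J8→J12 = 3+8+9+5 = 25 giving 25 weeks.
J8 is on the critical path; changing it to 12 makes that path 28 weeks.
The critical path is still J4→J7→J8→J12; finish is now 28 weeks.
Change in finish: 28 − 25 = +3 weeks.

3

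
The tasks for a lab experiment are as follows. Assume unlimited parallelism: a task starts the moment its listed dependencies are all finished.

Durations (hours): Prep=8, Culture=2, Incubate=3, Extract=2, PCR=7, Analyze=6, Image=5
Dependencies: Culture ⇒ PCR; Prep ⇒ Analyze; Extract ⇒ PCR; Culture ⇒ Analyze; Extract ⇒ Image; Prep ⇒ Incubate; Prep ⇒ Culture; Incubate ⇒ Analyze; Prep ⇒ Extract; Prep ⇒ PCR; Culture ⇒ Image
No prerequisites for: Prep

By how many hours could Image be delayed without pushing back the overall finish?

2

Critical path: Prep→Culture→PCR = 8+2+7 = 17, so the finish is 17 hours.
Image finishes as early as 15 and must finish by 17.
Float = 17 − 15 = 2.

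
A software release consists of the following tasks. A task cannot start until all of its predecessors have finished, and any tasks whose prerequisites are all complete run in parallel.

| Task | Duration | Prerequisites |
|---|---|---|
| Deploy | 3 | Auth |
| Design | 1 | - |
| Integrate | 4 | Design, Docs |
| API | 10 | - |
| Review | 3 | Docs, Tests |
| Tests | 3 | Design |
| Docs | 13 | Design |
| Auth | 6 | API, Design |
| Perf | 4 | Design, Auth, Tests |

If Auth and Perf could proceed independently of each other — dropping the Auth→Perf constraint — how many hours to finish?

19

With the dependency in place, API→Auth→Perf = 10+6+4 = 20 sets the finish at 20 hours.
Without Auth→Perf, Perf's earliest start moves from 16 to 4.
The longest chain is now API→Auth→Deploy = 10+6+3 = 19, so the project takes 19 hours.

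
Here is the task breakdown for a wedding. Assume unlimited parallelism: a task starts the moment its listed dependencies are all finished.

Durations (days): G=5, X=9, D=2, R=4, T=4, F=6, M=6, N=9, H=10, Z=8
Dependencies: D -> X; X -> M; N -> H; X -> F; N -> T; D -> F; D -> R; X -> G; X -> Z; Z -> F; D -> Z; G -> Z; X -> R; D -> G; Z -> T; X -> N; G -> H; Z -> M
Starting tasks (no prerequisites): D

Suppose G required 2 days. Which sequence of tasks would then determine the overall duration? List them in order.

Critical path before the change: D→X→G→Z→M = 2+9+5+8+6 = 30 giving 30 days.
G is on the critical path; changing it to 2 makes that path 27 days.
Now D→X→N→H = 2+9+9+10 = 30 is longest, so the finish becomes 30 days.

D, X, N, H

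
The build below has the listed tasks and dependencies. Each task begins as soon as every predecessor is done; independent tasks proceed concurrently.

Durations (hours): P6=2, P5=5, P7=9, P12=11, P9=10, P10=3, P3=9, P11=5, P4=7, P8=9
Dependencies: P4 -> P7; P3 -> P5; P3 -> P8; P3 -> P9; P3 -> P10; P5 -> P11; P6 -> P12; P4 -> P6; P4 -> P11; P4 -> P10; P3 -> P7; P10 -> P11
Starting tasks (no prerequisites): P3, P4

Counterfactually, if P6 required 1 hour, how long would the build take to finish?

Actual critical path: P4→P6→P12 = 7+2+11 = 20 ⇒ 20 hours.
P6 lies on that path, so at 1 hour the path becomes 19 hours.
Now P3→P5→P11 = 9+5+5 = 19 is longest, so the finish becomes 19 hours.

19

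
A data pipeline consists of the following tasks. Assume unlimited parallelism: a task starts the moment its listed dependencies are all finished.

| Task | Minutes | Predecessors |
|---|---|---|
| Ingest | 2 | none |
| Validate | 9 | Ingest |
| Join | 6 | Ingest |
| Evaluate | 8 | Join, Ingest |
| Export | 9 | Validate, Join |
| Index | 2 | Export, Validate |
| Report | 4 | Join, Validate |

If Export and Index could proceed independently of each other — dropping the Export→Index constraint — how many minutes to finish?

20

With the dependency in place, Ingest→Validate→Export→Index = 2+9+9+2 = 22 sets the finish at 22 minutes.
Without Export→Index, Index's earliest start moves from 20 to 11.
New critical path: Ingest→Validate→Export = 2+9+9 = 20 ⇒ 20 minutes.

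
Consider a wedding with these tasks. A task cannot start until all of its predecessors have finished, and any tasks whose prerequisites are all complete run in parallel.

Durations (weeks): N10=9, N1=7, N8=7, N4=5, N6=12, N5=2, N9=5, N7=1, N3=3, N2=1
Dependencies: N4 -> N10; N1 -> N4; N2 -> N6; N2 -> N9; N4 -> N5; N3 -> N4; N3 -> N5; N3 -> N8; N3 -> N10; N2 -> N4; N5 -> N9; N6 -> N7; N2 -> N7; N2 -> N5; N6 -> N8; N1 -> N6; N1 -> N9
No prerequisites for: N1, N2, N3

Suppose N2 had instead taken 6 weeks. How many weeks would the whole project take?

As given, the longest chain is N1→N6→N8 = 7+12+7 = 26, so the finish is 26 weeks.
N2 has 6 weeks of float (longest path through it is 20).
No other chain overtakes it, so the finish is 26 weeks.

26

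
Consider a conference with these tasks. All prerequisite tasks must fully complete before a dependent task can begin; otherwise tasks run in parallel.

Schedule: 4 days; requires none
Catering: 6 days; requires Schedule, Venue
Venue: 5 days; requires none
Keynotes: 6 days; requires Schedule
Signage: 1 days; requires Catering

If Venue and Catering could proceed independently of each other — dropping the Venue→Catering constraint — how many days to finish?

Before: longest chain Venue→Catering→Signage = 5+6+1 = 12, finish 12.
Without Venue→Catering, Catering's earliest start moves from 5 to 4.
After: Schedule→Catering→Signage = 4+6+1 = 11 → 11 days.

11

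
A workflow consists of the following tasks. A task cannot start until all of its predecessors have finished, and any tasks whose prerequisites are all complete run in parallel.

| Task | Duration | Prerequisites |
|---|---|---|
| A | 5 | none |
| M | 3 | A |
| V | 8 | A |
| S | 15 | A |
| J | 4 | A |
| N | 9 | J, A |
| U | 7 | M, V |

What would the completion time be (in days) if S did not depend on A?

Original critical path: A→V→U = 5+8+7 = 20 ⇒ 20 days.
Without A→S, S's earliest start moves from 5 to 0.
The longest chain is now A→V→U = 5+8+7 = 20, so the project takes 20 days.

20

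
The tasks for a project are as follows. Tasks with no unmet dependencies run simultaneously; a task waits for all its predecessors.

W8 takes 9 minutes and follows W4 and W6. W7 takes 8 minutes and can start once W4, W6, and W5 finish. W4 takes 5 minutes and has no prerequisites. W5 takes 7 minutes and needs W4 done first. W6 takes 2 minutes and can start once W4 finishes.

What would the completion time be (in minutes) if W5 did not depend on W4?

16

Before: longest chain W4→W5→W7 = 5+7+8 = 20, finish 20.
Without W4→W5, W5's earliest start moves from 5 to 0.
After: W4→W6→W8 = 5+2+9 = 16 → 16 minutes.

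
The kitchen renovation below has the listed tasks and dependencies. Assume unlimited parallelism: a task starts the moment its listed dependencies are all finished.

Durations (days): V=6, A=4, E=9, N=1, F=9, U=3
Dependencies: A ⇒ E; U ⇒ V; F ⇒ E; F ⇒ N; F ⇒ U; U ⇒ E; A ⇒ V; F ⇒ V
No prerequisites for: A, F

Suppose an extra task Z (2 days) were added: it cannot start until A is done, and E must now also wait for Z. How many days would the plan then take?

21

Originally the plan takes 21 days.
With Z inserted, E now waits for max(F, U, A, Z).
New critical path: F→U→E = 9+3+9 = 21 ⇒ 21 days.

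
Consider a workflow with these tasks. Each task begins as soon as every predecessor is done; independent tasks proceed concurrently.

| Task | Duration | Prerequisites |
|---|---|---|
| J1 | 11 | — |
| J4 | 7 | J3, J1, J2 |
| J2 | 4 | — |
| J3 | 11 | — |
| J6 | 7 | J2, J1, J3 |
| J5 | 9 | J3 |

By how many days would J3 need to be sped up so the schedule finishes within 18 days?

Current finish: 20 days; target: 18.
J3 is on every critical path, so each day cut from J3 cuts the finish by one (this holds down to a finish of 18).
Need 20 − 18 = 2 days off J3 → J3 becomes 9 days, finish becomes 18.

2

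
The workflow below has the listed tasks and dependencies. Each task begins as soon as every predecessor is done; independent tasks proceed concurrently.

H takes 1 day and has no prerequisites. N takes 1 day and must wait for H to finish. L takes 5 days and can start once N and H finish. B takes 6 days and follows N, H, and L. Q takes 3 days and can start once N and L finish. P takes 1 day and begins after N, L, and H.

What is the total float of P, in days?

The longest chain is H→N→L→B = 1+1+5+6 = 13; overall finish 13 days.
The longest chain containing P totals 8 days.
So P can slip 13 − 8 = 5 days.

5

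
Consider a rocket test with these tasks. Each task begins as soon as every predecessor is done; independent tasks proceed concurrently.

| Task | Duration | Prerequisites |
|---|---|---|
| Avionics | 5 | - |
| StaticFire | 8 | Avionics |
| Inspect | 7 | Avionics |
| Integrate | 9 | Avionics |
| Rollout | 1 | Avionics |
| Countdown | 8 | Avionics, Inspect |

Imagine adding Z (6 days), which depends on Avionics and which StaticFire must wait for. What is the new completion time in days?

Originally the schedule takes 20 days.
With Z inserted, StaticFire now waits for max(Avionics, Z).
New critical path: Avionics→Inspect→Countdown = 5+7+8 = 20 ⇒ 20 days.

20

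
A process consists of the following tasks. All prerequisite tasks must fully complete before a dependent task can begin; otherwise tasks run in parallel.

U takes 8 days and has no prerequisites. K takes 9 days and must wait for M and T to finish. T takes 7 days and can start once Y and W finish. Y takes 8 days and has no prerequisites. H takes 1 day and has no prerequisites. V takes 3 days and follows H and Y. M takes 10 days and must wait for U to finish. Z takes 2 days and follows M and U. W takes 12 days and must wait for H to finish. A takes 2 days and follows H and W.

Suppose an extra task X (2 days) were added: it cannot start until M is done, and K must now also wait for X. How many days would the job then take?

29

Originally the job takes 29 days.
With X inserted, K now waits for max(M, T, X).
New critical path: H→W→T→K = 1+12+7+9 = 29 ⇒ 29 days.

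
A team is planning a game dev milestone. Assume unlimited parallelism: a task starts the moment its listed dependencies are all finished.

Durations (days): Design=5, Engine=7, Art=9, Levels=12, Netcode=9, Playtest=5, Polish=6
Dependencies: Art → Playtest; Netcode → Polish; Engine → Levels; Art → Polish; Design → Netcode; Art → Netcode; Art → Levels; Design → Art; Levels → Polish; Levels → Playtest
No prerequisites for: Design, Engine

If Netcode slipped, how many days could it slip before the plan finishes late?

3

Critical path: Design→Art→Levels→Polish = 5+9+12+6 = 32, so the finish is 32 days.
The longest chain containing Netcode totals 29 days.
Float = 32 − 29 = 3.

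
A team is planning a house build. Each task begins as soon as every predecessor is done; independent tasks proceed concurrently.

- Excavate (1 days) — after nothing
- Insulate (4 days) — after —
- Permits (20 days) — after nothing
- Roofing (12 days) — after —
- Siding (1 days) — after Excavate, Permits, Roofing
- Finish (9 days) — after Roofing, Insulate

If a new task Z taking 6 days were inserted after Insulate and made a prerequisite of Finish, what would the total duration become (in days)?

Originally the job takes 21 days.
With Z inserted, Finish now waits for max(Roofing, Insulate, Z).
New critical path: Permits→Siding = 20+1 = 21 ⇒ 21 days.

21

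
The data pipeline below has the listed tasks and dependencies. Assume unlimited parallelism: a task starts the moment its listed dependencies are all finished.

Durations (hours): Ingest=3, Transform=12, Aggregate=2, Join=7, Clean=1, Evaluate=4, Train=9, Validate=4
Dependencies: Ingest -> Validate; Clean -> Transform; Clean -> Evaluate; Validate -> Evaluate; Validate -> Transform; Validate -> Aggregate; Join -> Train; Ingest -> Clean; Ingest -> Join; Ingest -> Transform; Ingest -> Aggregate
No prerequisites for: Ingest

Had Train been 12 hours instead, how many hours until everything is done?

The binding path is Ingest→Join→Train = 3+7+9 = 19; finish at 19 hours.
Train is on the critical path; changing it to 12 makes that path 22 hours.
The critical path is still Ingest→Join→Train; finish is now 22 hours.

22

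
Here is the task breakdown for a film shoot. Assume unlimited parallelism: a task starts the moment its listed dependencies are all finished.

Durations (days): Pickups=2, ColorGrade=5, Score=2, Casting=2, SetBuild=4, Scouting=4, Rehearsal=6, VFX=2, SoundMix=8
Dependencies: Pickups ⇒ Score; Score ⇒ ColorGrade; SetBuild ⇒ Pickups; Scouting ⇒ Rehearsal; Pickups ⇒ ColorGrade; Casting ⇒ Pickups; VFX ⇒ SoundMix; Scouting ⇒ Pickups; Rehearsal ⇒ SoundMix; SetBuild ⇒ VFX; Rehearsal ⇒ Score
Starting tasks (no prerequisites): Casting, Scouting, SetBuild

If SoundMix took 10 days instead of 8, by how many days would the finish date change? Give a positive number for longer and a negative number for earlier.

2

Critical path before the change: Scouting→Rehearsal→SoundMix = 4+6+8 = 18 giving 18 days.
SoundMix is on the critical path; changing it to 10 makes that path 20 days.
That remains the longest chain; total 20 days.
Change in finish: 20 − 18 = +2 days.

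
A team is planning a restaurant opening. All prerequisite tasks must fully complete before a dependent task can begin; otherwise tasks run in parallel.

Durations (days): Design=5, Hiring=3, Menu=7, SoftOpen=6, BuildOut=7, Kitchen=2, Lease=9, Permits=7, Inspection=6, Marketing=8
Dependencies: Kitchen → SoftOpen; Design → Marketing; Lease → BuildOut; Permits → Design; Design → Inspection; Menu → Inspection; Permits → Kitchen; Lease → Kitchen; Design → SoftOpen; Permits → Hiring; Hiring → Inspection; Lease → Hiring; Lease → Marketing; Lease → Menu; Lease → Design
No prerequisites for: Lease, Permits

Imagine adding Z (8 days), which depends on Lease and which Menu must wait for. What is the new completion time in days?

30

Originally the restaurant opening takes 22 days.
With Z inserted, Menu now waits for max(Lease, Z).
New critical path: Lease→Z→Menu→Inspection = 9+8+7+6 = 30 ⇒ 30 days.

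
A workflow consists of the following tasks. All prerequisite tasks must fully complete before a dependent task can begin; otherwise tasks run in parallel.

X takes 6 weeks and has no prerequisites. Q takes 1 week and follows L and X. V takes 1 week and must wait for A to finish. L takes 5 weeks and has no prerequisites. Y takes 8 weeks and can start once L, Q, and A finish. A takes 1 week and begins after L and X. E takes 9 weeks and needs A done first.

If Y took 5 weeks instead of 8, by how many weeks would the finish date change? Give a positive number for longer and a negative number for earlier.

0

Baseline: X→A→E = 6+1+9 = 16 → 16 weeks.
The longest path through Y is only 15 weeks, so Y has float 1.
The critical path is still X→A→E; finish is now 16 weeks.
Change in finish: 16 − 16 = +0 weeks.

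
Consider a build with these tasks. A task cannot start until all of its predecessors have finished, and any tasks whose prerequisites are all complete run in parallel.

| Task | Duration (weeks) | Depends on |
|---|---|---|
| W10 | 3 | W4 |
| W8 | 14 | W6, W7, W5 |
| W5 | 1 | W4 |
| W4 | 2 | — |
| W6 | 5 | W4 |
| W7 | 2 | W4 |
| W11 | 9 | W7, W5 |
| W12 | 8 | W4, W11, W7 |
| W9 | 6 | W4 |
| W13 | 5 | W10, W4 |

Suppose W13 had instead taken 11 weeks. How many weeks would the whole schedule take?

21

As given, the longest chain is W4→W6→W8 = 2+5+14 = 21, so the finish is 21 weeks.
The longest path through W13 is only 10 weeks, so W13 has float 11.
No other chain overtakes it, so the finish is 21 weeks.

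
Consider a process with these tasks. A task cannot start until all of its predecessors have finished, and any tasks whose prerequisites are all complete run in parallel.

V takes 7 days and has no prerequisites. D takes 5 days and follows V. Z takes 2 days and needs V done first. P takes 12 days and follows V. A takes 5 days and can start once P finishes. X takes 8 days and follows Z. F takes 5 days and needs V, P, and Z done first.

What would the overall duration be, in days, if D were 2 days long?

As given, the longest chain is V→P→A = 7+12+5 = 24, so the finish is 24 days.
D is off the critical path — its longest chain is 12 days, giving 12 of slack.
No other chain overtakes it, so the finish is 24 days.

24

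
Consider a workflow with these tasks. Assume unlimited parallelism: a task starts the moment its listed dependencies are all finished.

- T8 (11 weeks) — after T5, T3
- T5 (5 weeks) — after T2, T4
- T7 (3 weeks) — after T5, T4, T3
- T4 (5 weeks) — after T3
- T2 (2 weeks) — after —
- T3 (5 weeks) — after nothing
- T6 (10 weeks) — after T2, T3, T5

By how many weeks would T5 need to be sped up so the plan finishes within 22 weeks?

4

Current finish: 26 weeks; target: 22.
T5 is on every critical path, so each week cut from T5 cuts the finish by one (this holds down to a finish of 22).
Need 26 − 22 = 4 weeks off T5 → T5 becomes 1 week, finish becomes 22.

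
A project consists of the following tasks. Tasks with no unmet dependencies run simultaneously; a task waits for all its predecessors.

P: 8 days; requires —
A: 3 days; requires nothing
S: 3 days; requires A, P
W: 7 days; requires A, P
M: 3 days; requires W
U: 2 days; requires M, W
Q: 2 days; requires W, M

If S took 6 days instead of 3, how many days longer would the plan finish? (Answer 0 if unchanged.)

0

Baseline: P→W→M→U = 8+7+3+2 = 20 → 20 days.
S is off the critical path — its longest chain is 11 days, giving 9 of slack.
The critical path is still P→W→M→U; finish is now 20 days.
Change in finish: 20 − 20 = +0 days.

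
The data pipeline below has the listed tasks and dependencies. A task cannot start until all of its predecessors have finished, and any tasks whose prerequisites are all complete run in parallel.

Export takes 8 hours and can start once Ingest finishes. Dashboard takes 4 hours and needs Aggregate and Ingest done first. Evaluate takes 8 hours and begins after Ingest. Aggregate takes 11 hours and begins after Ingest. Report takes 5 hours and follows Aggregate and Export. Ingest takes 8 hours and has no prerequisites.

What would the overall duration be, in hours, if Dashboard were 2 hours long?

24

Critical path before the change: Ingest→Aggregate→Report = 8+11+5 = 24 giving 24 hours.
Dashboard has 1 hour of float (longest path through it is 23).
That remains the longest chain; total 24 hours.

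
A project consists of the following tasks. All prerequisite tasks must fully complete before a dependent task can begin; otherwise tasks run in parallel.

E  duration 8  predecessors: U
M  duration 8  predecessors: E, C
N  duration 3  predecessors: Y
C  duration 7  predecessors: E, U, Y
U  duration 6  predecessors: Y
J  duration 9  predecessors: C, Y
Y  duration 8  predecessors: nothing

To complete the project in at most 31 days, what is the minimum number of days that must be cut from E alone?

7

Current finish: 38 days; target: 31.
E is on every critical path, so each day cut from E cuts the finish by one (this holds down to a finish of 31).
Need 38 − 31 = 7 days off E → E becomes 1 day, finish becomes 31.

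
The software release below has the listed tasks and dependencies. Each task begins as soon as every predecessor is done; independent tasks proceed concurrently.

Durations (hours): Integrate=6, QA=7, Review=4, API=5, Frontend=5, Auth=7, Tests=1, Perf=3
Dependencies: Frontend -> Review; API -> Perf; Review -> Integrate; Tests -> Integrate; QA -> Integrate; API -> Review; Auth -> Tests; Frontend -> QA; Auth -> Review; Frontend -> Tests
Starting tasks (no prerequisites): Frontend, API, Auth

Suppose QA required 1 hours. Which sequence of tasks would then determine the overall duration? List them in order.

Auth, Review, Integrate

Critical path before the change: Frontend→QA→Integrate = 5+7+6 = 18 giving 18 hours.
QA is on the critical path; changing it to 1 makes that path 12 hours.
The binding chain switches to Auth→Review→Integrate = 7+4+6 = 17; finish 17 hours.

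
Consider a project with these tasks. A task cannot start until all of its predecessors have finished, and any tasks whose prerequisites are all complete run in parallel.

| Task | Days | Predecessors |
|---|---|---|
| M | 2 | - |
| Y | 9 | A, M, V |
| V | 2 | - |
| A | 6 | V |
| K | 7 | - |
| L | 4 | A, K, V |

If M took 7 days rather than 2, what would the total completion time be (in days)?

Baseline: V→A→Y = 2+6+9 = 17 → 17 days.
M has 6 days of float (longest path through it is 11).
The critical path is still V→A→Y; finish is now 17 days.

17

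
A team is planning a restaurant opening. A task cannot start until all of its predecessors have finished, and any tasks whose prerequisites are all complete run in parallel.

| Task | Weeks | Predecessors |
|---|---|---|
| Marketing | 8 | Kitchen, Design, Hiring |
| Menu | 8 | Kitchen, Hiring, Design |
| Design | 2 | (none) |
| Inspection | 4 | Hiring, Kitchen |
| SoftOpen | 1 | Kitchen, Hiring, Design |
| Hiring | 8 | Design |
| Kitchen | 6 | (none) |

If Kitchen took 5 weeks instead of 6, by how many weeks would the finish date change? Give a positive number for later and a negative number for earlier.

0

The binding path is Design→Hiring→Menu = 2+8+8 = 18; finish at 18 weeks.
The longest path through Kitchen is only 14 weeks, so Kitchen has float 4.
No other chain overtakes it, so the finish is 18 weeks.
Change in finish: 18 − 18 = +0 weeks.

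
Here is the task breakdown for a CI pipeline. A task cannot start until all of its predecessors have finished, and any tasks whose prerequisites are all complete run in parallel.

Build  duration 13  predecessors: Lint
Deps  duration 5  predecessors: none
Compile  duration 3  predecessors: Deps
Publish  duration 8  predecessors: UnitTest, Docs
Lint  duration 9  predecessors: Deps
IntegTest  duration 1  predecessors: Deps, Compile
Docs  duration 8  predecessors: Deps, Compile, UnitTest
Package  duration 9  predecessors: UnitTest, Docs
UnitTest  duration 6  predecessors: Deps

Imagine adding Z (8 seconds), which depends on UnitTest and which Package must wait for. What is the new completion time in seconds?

28

Originally the schedule takes 28 seconds.
With Z inserted, Package now waits for max(UnitTest, Docs, Z).
New critical path: Deps→UnitTest→Z→Package = 5+6+8+9 = 28 ⇒ 28 seconds.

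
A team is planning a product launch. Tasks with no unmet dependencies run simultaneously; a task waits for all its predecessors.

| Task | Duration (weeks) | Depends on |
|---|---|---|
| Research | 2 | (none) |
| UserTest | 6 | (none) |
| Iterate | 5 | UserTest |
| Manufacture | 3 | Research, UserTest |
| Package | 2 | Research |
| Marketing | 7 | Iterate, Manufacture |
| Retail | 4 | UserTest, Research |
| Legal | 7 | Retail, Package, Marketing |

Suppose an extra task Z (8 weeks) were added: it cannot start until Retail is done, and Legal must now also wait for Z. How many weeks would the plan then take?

Originally the plan takes 25 weeks.
With Z inserted, Legal now waits for max(Retail, Package, Marketing, Z).
New critical path: UserTest→Iterate→Marketing→Legal = 6+5+7+7 = 25 ⇒ 25 weeks.

25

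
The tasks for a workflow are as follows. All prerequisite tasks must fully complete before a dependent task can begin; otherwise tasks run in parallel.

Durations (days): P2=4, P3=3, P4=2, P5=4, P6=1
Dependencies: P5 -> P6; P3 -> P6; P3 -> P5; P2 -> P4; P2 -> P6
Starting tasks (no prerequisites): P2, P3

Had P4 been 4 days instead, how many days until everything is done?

8

Actual critical path: P3→P5→P6 = 3+4+1 = 8 ⇒ 8 days.
P4 has 2 days of float (longest path through it is 6).
The binding chain switches to P2→P4 = 4+4 = 8; finish 8 days.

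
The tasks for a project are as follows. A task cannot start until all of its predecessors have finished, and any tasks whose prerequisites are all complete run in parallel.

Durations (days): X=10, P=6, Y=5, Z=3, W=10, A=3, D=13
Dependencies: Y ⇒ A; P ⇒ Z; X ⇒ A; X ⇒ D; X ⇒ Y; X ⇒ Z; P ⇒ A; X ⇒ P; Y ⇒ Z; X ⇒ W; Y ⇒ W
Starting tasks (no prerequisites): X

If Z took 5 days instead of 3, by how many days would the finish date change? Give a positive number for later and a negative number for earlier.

Baseline: X→Y→W = 10+5+10 = 25 → 25 days.
Z is off the critical path — its longest chain is 19 days, giving 6 of slack.
No other chain overtakes it, so the finish is 25 days.
Change in finish: 25 − 25 = +0 days.

0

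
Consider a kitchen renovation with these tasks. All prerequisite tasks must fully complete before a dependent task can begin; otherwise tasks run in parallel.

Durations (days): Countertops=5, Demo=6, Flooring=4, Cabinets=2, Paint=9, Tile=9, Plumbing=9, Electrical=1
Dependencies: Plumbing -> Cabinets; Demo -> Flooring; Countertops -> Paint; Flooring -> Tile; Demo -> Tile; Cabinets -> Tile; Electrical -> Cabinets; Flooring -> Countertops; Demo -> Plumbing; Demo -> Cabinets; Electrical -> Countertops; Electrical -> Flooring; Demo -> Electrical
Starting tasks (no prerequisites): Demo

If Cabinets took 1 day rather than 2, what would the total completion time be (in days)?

As given, the longest chain is Demo→Plumbing→Cabinets→Tile = 6+9+2+9 = 26, so the finish is 26 days.
Cabinets lies on that path, so at 1 day the path becomes 25 days.
The critical path is still Demo→Plumbing→Cabinets→Tile; finish is now 25 days.

25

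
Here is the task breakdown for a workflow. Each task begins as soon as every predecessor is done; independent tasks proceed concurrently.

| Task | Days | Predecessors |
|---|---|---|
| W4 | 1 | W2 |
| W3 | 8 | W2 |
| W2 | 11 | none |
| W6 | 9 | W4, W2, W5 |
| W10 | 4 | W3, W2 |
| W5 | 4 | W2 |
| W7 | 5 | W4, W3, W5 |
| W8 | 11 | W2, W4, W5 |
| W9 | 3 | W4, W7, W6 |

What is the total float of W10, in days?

4

Critical path: W2→W3→W7→W9 = 11+8+5+3 = 27, so the finish is 27 days.
Longest path through W10: 23 days (earliest finish 23, latest finish 27).
Slack of W10 = 23 − 19 = 4 days.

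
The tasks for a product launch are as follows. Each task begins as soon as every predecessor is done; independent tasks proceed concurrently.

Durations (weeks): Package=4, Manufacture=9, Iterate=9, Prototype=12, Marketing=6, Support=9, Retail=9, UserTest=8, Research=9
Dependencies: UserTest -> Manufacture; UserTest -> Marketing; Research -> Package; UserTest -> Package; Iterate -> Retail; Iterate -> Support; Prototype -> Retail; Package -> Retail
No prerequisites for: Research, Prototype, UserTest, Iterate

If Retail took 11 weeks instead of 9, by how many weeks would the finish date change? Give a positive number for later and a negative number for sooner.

Critical path before the change: Research→Package→Retail = 9+4+9 = 22 giving 22 weeks.
Retail lies on that path, so at 11 weeks the path becomes 24 weeks.
No other chain overtakes it, so the finish is 24 weeks.
Change in finish: 24 − 22 = +2 weeks.

2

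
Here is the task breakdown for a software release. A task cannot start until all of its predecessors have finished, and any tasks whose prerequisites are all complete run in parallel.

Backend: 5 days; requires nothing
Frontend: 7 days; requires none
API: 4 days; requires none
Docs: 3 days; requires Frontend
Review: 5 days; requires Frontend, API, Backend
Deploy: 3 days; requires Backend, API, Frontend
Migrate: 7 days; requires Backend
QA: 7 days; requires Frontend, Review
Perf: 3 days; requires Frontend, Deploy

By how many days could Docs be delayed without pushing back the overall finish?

Critical path: Frontend→Review→QA = 7+5+7 = 19, so the finish is 19 days.
The longest chain containing Docs totals 10 days.
Slack of Docs = 16 − 7 = 9 days.

9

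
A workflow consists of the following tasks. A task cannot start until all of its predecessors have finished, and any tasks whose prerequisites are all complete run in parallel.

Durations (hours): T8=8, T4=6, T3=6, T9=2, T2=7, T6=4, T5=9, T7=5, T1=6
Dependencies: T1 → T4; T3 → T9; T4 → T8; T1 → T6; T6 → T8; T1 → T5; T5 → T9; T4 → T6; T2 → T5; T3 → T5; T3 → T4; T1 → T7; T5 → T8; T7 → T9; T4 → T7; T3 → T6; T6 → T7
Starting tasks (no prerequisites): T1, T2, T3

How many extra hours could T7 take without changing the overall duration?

1

The longest chain is T1→T4→T6→T8 = 6+6+4+8 = 24; overall finish 24 hours.
The longest chain containing T7 totals 23 hours.
Slack of T7 = 17 − 16 = 1 hour.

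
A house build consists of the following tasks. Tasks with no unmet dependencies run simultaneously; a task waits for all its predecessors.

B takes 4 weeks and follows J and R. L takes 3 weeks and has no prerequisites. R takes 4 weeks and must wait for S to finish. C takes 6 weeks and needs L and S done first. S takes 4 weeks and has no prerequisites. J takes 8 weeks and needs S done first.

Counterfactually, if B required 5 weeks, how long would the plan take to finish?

The binding path is S→J→B = 4+8+4 = 16; finish at 16 weeks.
Since B is critical, the +1 change carries straight to that chain (now 17 weeks).
No other chain overtakes it, so the finish is 17 weeks.

17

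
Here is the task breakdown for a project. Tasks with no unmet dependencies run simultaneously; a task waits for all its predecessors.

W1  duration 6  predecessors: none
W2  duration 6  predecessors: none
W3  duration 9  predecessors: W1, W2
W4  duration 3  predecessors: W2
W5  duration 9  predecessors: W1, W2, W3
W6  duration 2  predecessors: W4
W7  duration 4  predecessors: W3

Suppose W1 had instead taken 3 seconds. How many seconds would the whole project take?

As given, the longest chain is W1→W3→W5 = 6+9+9 = 24, so the finish is 24 seconds.
W1 lies on that path, so at 3 seconds the path becomes 21 seconds.
New critical path: W2→W3→W5 = 6+9+9 = 24 ⇒ 24 seconds.

24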